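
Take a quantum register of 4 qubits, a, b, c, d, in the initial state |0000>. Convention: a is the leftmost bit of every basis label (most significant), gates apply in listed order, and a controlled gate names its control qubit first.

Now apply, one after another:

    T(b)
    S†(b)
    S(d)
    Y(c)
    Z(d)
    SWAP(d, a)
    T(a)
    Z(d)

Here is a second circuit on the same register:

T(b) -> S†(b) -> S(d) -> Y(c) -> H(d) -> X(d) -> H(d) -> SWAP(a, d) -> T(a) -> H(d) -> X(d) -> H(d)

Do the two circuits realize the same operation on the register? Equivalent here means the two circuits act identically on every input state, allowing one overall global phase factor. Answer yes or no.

Yes, they are equivalent — the unitaries differ by at most a global phase.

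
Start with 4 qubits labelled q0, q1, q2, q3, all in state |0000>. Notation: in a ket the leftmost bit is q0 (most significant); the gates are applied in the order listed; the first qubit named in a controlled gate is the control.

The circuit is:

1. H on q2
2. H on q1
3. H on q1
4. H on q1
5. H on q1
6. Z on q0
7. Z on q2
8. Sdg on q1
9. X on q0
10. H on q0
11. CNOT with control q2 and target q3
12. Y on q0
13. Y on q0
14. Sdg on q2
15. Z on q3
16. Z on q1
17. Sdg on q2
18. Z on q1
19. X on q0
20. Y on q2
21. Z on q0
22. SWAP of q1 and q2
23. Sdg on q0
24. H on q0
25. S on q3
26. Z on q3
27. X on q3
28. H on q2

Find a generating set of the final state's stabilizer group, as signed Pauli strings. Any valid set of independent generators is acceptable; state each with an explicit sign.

The stabilizer group can be generated by +YIII, +IXIY, +IIXI, +IZIZ, among other valid generating sets.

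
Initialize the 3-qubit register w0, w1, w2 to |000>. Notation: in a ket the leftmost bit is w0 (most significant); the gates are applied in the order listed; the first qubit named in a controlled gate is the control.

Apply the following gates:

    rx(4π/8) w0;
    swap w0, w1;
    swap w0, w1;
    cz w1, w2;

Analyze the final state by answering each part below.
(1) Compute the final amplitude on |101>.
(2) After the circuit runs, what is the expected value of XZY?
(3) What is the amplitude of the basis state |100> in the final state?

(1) The final state's coefficient on |101> equals 0. Key observation: gates 2-3 undo each other exactly, leaving only the rest of the circuit to track.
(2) In the final state, XZY has expectation 0.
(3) The final state's coefficient on |100> equals -sqrt(2)*I/2.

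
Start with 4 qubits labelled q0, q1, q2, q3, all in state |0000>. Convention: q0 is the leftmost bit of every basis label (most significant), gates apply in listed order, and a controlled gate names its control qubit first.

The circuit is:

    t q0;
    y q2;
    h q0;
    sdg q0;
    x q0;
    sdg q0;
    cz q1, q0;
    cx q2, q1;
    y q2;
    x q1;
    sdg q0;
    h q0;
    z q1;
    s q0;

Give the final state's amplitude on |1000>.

|1000> carries amplitude 1/2 + I/2 in the final state.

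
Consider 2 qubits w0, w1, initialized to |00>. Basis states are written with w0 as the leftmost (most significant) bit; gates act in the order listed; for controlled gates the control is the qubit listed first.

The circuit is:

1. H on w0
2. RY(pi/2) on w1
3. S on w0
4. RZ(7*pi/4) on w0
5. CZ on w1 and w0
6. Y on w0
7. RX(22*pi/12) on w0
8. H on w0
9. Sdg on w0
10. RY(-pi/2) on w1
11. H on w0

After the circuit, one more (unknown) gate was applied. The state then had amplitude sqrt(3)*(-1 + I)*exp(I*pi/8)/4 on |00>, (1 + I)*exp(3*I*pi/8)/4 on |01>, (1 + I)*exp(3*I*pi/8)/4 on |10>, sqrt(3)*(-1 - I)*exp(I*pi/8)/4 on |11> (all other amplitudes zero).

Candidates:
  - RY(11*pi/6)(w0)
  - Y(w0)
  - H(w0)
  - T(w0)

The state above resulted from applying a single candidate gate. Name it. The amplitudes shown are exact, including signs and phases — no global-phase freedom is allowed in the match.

It was T(w0) that produced the state shown.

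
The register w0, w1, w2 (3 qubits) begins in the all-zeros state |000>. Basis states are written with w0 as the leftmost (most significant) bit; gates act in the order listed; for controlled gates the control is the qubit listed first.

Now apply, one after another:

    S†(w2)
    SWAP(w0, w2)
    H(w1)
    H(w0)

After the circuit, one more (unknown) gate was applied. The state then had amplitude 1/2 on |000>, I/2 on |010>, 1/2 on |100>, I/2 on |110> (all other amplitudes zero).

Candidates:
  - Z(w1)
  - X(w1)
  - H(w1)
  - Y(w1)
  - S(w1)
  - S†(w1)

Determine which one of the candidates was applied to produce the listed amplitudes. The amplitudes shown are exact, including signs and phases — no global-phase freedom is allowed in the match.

The unique candidate consistent with the amplitudes is S(w1).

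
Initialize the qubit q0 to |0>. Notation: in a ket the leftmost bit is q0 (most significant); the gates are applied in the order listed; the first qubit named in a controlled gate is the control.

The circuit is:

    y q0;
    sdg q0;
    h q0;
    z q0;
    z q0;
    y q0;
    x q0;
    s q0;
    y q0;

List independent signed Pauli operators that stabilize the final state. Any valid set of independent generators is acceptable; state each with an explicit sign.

The stabilizer group can be generated by +Y, among other valid generating sets.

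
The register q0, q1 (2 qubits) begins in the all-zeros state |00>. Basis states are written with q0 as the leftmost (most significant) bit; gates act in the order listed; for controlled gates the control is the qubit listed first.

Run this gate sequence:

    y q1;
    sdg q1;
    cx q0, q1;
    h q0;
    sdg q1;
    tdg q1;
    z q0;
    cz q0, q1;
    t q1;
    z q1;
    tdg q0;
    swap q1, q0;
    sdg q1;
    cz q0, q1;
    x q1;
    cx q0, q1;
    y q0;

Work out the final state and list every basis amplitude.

The resulting statevector has amplitude sqrt(2)/2 on |00>, sqrt(2)*exp(I*pi/4)/2 on |01>, 0 on |10>, 0 on |11>.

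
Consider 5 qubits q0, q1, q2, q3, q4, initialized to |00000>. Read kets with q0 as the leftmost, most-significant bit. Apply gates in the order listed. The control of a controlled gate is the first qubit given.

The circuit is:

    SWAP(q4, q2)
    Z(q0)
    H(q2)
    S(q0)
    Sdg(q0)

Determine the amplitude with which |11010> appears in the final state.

|11010> carries amplitude 0 in the final state.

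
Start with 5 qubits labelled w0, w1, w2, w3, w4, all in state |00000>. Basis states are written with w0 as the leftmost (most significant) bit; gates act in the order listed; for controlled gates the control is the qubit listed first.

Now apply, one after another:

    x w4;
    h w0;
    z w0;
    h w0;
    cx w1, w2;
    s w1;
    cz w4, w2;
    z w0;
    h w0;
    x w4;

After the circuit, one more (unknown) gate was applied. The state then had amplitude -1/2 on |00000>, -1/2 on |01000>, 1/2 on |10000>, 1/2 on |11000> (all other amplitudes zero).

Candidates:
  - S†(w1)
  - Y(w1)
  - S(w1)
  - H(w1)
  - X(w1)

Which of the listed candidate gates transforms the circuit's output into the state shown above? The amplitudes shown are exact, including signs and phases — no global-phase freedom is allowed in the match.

The unique candidate consistent with the amplitudes is H(w1).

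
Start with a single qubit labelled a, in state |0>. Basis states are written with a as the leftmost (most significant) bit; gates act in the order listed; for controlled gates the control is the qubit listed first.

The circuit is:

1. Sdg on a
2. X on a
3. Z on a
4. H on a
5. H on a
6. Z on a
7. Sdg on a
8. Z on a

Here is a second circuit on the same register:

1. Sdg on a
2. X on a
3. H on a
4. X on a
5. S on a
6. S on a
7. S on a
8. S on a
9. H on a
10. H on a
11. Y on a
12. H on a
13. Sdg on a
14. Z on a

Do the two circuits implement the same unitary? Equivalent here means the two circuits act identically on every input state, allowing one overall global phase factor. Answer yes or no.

No — the two circuits implement different unitaries, even allowing a global phase.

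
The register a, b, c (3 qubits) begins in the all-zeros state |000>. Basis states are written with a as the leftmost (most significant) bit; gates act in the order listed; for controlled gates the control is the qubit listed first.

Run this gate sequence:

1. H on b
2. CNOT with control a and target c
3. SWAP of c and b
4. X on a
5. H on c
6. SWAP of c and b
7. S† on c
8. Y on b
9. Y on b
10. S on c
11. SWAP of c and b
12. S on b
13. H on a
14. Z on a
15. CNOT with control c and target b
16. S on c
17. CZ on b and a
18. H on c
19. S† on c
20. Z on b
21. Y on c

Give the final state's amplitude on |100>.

|100> carries amplitude -1/2 in the final state. Key observation: steps 6-11 multiply out to the identity, so the circuit reduces to the remaining gates.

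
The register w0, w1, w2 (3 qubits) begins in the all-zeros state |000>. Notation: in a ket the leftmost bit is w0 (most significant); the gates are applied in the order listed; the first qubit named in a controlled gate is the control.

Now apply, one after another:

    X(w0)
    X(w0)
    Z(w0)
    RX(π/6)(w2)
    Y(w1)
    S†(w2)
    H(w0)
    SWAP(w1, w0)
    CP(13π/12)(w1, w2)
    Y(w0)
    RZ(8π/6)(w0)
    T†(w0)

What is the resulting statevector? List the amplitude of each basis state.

After the circuit, the state carries amplitude (-sqrt(3) - 1)*exp(I*pi/3)/4 on |000>, (-1 + sqrt(3))*exp(I*pi/3)/4 on |001>, (-sqrt(3) - 1)*exp(I*pi/3)/4 on |010>, -sqrt(3)*exp(5*I*pi/12)/4 + exp(5*I*pi/12)/4 on |011>, 0 on |100>, 0 on |101>, 0 on |110>, 0 on |111>. Key observation: gates 1-2 undo each other exactly, leaving only the rest of the circuit to track.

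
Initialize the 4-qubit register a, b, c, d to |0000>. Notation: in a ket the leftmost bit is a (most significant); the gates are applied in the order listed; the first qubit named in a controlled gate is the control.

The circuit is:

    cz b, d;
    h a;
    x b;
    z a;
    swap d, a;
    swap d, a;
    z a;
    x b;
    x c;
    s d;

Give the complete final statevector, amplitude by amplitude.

After the circuit, the state carries amplitude sqrt(2)/2 on |0010>, sqrt(2)/2 on |1010>, and 0 on every other basis state.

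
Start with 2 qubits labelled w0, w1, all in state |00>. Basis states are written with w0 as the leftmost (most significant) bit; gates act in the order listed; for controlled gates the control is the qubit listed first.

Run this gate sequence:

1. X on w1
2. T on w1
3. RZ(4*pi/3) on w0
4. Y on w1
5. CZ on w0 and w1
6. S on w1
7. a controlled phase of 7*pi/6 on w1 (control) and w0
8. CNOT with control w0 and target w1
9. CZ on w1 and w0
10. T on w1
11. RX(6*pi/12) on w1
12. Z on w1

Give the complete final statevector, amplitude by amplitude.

The resulting statevector has amplitude -sqrt(2)*exp(I*pi/12)/2 on |00>, -sqrt(2)*exp(7*I*pi/12)/2 on |01>, 0 on |10>, 0 on |11>.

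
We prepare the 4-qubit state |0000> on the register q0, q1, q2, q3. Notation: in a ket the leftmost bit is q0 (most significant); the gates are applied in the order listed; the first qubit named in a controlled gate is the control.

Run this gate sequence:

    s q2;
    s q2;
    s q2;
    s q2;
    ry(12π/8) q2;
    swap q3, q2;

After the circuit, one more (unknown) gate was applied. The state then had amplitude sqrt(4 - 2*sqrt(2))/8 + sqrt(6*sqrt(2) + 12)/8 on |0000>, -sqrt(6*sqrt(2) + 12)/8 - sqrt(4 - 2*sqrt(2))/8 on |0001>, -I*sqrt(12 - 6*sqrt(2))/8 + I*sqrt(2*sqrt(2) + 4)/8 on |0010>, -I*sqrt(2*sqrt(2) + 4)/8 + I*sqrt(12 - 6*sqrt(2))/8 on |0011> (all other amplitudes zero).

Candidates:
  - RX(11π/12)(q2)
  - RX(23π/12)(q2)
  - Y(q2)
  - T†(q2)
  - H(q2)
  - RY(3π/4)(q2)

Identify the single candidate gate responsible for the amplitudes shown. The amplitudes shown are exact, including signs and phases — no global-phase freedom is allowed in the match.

It was RX(23π/12)(q2) that produced the state shown. Key observation: the block from step 1 through step 4 cancels to the identity and can be dropped.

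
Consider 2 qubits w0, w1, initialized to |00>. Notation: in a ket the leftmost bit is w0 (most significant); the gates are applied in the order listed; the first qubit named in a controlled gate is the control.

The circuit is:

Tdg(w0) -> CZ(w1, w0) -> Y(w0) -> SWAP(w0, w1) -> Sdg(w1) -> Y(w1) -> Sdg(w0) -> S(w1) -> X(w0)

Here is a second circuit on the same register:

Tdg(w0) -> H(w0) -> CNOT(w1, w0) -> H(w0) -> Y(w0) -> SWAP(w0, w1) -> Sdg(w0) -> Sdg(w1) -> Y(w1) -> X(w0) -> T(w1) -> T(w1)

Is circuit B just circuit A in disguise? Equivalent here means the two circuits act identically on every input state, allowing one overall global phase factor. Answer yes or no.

Yes, they are equivalent — the unitaries differ by at most a global phase.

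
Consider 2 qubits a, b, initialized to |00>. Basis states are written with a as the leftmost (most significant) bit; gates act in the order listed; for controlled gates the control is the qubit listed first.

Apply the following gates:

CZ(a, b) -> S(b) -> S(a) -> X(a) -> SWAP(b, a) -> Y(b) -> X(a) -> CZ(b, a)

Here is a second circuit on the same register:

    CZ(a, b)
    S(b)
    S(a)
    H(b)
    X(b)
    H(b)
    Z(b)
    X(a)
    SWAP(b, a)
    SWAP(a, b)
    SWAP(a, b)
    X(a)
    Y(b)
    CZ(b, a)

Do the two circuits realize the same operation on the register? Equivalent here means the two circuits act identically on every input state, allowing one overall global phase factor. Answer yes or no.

Yes — the two circuits implement the same unitary up to a global phase.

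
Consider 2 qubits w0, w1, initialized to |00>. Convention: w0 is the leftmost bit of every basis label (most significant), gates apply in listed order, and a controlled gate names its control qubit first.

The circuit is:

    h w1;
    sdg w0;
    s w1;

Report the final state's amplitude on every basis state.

After the circuit, the state carries amplitude sqrt(2)/2 on |00>, sqrt(2)*I/2 on |01>, 0 on |10>, 0 on |11>.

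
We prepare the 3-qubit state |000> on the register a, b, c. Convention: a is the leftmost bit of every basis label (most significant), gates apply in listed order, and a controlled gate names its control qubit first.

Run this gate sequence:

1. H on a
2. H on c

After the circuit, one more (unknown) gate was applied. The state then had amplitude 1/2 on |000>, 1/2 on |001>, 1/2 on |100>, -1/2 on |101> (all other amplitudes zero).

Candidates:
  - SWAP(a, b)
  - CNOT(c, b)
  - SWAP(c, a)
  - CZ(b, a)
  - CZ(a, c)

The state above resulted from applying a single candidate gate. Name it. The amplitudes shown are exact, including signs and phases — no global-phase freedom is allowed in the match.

It was CZ(a, c) that produced the state shown.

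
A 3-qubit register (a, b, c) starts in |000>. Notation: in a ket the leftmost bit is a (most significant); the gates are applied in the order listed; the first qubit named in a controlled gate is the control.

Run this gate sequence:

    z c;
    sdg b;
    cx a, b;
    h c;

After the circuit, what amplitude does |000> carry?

The amplitude on |000> is sqrt(2)/2.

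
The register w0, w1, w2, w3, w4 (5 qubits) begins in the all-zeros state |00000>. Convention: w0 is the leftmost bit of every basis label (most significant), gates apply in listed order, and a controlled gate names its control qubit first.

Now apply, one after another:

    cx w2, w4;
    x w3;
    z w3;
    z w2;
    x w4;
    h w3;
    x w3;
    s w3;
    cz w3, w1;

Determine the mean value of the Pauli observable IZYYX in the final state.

The observable IZYYX averages to 0.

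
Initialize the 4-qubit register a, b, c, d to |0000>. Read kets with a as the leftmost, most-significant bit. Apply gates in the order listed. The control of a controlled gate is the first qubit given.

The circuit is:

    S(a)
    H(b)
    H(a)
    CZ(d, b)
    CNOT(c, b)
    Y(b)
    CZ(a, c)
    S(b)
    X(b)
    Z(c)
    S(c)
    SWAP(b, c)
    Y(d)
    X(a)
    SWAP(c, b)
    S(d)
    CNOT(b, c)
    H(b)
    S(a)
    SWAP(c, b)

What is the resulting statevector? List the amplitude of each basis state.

After the circuit, the state carries amplitude 0 on |0000>, sqrt(2)/4 on |0001>, 0 on |0010>, sqrt(2)/4 on |0011>, 0 on |0100>, sqrt(2)*I/4 on |0101>, 0 on |0110>, -sqrt(2)*I/4 on |0111>, 0 on |1000>, sqrt(2)*I/4 on |1001>, 0 on |1010>, sqrt(2)*I/4 on |1011>, 0 on |1100>, -sqrt(2)/4 on |1101>, 0 on |1110>, sqrt(2)/4 on |1111>.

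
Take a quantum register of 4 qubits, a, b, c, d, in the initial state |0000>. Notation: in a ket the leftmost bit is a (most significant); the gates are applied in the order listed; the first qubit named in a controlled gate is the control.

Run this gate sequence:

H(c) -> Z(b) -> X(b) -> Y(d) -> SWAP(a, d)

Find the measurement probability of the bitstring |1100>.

The probability of measuring |1100> is 1/2.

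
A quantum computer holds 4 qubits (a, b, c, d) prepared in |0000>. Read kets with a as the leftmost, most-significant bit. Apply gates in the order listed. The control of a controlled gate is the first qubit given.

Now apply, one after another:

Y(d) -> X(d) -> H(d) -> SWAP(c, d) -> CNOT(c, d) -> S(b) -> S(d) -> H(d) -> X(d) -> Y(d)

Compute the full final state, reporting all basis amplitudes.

After the circuit, the state carries amplitude 1/2 on |0000>, -1/2 on |0001>, I/2 on |0010>, I/2 on |0011>, and 0 on every other basis state.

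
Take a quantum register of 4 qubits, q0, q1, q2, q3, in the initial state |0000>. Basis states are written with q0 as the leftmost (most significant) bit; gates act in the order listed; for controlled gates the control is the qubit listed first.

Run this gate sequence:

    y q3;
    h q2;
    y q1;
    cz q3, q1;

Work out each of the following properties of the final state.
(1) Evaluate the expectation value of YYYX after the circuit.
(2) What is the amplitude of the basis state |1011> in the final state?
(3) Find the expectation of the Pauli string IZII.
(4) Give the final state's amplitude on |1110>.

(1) In the final state, YYYX has expectation 0.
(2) The final state's coefficient on |1011> equals 0.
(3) In the final state, IZII has expectation -1.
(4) The final state's coefficient on |1110> equals 0.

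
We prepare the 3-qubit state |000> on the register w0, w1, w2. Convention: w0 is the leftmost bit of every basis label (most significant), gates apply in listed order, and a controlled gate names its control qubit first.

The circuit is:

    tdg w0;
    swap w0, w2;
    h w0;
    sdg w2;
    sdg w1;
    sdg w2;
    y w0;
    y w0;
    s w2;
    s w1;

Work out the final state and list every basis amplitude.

The final amplitudes are sqrt(2)/2 on |000>, sqrt(2)/2 on |100>, and 0 on every other basis state.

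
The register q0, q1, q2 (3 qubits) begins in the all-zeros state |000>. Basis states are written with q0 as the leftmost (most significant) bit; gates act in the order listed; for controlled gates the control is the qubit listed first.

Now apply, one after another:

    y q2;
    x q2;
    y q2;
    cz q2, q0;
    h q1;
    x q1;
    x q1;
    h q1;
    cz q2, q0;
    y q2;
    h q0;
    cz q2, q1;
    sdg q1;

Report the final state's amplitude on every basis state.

The final amplitudes are sqrt(2)*I/2 on |000>, sqrt(2)*I/2 on |100>, and 0 on every other basis state.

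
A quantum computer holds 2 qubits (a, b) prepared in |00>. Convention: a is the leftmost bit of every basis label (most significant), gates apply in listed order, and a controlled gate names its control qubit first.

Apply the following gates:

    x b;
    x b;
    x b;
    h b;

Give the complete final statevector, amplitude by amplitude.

After the circuit, the state carries amplitude sqrt(2)/2 on |00>, -sqrt(2)/2 on |01>, 0 on |10>, 0 on |11>. Key observation: steps 1-2 multiply out to the identity, so the circuit reduces to the remaining gates.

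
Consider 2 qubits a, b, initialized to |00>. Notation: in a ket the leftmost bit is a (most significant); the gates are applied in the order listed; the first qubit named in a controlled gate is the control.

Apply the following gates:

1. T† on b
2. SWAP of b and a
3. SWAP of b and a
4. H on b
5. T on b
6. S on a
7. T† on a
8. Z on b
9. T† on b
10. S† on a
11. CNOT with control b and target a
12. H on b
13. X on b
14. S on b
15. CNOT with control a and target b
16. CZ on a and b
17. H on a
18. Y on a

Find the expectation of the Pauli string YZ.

The expectation value of YZ is 1.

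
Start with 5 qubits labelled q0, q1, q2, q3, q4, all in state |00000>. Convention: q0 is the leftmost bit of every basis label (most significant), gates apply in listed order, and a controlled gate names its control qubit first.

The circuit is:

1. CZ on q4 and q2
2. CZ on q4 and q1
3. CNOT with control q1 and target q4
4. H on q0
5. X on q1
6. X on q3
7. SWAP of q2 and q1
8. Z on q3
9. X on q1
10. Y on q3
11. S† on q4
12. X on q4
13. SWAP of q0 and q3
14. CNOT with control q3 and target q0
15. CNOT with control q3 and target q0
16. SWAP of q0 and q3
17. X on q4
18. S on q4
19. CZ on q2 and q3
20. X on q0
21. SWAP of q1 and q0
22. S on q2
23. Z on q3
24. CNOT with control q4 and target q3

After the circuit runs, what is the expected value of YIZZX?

The expectation value of YIZZX is 0. Key observation: gates 11-18 undo each other exactly, leaving only the rest of the circuit to track.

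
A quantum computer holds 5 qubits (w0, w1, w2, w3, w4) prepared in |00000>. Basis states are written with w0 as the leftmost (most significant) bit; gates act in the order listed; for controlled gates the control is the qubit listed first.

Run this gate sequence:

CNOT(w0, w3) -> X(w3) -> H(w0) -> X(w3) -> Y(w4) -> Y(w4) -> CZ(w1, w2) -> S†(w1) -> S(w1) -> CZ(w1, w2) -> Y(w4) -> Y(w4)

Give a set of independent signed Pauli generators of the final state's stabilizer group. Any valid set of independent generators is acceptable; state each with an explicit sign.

The stabilizer group can be generated by +XIIII, +IZIII, +IIZII, +IIIZI, +IIIIZ, among other valid generating sets.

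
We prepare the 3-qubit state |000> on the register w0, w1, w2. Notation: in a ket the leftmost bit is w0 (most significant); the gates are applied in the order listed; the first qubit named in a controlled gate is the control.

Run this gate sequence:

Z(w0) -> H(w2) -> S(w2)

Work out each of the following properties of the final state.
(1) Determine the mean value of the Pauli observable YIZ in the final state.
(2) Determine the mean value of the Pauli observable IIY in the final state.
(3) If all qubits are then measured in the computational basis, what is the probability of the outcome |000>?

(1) In the final state, YIZ has expectation 0.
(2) The expectation value of IIY is 1.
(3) The probability of measuring |000> is 1/2.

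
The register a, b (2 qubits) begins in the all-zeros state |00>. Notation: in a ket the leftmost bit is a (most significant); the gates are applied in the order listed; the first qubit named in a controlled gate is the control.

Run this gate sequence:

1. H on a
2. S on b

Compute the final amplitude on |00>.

|00> carries amplitude sqrt(2)/2 in the final state.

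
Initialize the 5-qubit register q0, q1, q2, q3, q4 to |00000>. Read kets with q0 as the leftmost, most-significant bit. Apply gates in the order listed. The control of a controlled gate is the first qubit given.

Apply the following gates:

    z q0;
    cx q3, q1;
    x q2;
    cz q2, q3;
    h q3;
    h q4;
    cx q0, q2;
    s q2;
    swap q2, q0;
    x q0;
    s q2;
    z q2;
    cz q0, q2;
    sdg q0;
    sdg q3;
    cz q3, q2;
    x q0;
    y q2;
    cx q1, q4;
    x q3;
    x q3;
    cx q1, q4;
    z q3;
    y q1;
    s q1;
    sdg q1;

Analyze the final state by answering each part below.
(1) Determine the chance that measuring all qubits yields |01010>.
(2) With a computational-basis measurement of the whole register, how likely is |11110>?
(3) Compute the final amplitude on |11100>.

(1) The probability of measuring |01010> is 0.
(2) A full measurement returns |11110> with probability 1/4.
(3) |11100> carries amplitude -I/2 in the final state.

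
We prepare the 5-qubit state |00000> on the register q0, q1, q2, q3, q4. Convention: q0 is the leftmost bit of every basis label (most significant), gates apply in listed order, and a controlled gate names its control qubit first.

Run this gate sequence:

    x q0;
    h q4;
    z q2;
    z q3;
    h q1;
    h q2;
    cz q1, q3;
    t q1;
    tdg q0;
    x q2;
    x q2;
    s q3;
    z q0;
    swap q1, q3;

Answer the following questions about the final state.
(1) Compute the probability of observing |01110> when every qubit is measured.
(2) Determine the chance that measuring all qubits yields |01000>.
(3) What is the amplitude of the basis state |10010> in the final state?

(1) A full measurement returns |01110> with probability 0.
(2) A full measurement returns |01000> with probability 0.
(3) |10010> carries amplitude -sqrt(2)/4 in the final state.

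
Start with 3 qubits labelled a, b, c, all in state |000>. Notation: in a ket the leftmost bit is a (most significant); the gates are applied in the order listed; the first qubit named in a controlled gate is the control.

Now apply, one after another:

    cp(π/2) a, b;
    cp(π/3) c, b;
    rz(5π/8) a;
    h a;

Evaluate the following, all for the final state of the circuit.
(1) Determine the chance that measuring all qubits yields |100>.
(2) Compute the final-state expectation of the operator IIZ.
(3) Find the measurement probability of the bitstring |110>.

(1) Outcome |100> occurs with probability 1/2.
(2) The expectation value of IIZ is 1.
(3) Outcome |110> occurs with probability 0.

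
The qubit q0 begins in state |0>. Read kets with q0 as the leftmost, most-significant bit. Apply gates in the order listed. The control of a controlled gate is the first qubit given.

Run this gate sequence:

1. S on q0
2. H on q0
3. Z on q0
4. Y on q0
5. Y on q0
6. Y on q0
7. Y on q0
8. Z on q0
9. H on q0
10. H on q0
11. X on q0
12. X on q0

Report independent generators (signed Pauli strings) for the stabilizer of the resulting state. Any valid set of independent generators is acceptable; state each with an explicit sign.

One valid set of independent stabilizer generators is +X (any independent generating set of the same group is equally correct). Key observation: the block from step 2 through step 9 cancels to the identity and can be dropped.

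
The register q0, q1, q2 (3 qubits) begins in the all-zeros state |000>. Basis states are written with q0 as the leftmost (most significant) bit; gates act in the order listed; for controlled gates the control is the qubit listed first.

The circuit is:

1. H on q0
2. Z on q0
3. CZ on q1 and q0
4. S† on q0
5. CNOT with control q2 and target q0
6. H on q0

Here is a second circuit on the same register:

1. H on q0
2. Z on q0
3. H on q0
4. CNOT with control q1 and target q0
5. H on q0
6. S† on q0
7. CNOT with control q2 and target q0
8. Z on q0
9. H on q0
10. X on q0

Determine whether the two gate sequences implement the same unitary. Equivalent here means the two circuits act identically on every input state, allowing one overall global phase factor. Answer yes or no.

Yes — the two circuits implement the same unitary up to a global phase.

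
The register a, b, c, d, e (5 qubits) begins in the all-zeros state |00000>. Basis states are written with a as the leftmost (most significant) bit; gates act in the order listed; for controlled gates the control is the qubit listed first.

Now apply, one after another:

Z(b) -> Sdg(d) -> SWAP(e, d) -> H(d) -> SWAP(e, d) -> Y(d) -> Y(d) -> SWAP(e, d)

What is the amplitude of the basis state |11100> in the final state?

|11100> carries amplitude 0 in the final state. Key observation: steps 5-8 multiply out to the identity, so the circuit reduces to the remaining gates.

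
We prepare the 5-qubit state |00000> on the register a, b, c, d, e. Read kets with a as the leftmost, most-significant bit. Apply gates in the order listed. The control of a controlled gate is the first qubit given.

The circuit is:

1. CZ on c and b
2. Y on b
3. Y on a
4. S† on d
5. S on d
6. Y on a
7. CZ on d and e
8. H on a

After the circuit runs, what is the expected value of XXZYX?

The expectation value of XXZYX is 0. Key observation: gates 3-6 undo each other exactly, leaving only the rest of the circuit to track.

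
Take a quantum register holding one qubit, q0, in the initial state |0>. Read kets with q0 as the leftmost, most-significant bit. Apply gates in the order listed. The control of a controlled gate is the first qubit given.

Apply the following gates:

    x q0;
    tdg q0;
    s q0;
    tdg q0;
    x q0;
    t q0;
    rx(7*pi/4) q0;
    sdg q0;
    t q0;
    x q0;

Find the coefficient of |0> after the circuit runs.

|0> carries amplitude -sqrt(2 - sqrt(2))*exp(I*pi/4)/2 in the final state.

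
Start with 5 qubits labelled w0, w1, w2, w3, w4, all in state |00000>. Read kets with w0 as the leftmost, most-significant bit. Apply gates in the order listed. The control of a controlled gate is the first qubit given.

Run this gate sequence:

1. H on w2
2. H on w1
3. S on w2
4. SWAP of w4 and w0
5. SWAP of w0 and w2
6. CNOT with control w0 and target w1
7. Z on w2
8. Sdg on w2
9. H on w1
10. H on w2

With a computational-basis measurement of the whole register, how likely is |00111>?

A full measurement returns |00111> with probability 0.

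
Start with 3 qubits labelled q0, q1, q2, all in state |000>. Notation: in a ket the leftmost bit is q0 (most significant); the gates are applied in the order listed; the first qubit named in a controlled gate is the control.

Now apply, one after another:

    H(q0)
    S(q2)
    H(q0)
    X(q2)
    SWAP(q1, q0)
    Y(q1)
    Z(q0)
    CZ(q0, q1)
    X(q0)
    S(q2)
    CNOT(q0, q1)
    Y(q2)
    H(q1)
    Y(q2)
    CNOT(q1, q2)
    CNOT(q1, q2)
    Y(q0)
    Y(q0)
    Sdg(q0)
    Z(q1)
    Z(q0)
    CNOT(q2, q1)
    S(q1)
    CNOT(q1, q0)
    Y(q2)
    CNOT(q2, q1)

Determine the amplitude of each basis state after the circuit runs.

The resulting statevector has amplitude -sqrt(2)*I/2 on |010>, sqrt(2)/2 on |100>, and 0 on every other basis state.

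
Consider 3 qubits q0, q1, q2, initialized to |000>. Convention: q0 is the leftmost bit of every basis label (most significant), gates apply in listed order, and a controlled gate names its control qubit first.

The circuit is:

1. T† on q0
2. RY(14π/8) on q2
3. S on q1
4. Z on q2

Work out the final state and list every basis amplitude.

The resulting statevector has amplitude -sqrt(sqrt(2) + 2)/2 on |000>, -sqrt(2 - sqrt(2))/2 on |001>, and 0 on every other basis state.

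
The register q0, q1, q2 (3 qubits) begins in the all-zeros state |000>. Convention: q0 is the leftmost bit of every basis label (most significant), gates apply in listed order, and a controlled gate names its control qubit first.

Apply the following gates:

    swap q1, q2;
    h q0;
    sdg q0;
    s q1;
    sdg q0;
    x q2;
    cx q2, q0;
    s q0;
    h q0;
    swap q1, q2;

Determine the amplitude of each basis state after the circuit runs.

After the circuit, the state carries amplitude -1/2 + I/2 on |010>, -1/2 - I/2 on |110>, and 0 on every other basis state.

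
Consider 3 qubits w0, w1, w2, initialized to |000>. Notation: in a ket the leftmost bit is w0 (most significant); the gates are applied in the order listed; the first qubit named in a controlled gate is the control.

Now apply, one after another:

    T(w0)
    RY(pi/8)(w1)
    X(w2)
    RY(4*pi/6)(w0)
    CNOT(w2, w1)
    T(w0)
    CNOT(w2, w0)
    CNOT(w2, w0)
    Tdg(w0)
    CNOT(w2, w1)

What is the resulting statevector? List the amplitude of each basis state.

The resulting statevector has amplitude 0 on |000>, cos(pi/16)/2 on |001>, 0 on |010>, sin(pi/16)/2 on |011>, 0 on |100>, sqrt(3)*cos(pi/16)/2 on |101>, 0 on |110>, sqrt(3)*sin(pi/16)/2 on |111>.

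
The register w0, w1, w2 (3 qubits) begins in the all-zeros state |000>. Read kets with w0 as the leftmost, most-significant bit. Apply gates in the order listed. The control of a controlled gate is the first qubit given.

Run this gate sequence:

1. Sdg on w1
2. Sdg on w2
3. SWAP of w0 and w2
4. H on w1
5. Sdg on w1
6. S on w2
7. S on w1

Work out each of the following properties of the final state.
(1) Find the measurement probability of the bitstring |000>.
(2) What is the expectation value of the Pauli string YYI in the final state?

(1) Outcome |000> occurs with probability 1/2.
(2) The expectation value of YYI is 0.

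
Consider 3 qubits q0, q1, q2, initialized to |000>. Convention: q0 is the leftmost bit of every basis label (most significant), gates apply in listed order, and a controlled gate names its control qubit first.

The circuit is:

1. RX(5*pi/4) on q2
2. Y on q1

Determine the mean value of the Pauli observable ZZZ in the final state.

In the final state, ZZZ has expectation sqrt(2)/2.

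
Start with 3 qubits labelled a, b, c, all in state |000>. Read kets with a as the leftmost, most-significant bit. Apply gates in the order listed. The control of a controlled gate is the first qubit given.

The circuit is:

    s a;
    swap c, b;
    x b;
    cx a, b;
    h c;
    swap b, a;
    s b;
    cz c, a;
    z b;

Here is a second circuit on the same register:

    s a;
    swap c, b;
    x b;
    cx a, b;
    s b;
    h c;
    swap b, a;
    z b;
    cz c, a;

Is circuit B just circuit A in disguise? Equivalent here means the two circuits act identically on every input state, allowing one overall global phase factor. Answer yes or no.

No — the two circuits implement different unitaries, even allowing a global phase.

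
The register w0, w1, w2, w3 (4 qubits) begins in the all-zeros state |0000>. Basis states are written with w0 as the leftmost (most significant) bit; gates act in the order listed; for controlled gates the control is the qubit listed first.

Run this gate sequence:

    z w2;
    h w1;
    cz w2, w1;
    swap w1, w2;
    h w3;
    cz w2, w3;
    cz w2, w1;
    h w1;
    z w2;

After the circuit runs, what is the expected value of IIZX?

In the final state, IIZX has expectation 1.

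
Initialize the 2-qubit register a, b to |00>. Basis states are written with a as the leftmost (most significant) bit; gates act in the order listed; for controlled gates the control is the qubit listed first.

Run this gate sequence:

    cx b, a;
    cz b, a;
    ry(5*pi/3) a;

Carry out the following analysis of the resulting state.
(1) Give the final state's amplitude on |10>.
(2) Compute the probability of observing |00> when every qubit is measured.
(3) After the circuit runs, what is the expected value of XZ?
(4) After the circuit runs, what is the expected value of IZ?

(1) The final state's coefficient on |10> equals 1/2.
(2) Outcome |00> occurs with probability 3/4.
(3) In the final state, XZ has expectation -sqrt(3)/2.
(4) The expectation value of IZ is 1.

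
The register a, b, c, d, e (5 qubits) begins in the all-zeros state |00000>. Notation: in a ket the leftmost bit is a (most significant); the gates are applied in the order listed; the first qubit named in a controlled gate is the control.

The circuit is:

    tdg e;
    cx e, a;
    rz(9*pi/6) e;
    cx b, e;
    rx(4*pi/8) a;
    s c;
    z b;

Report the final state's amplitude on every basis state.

After the circuit, the state carries amplitude -sqrt(2)*exp(I*pi/4)/2 on |00000>, sqrt(2)*exp(3*I*pi/4)/2 on |10000>, and 0 on every other basis state.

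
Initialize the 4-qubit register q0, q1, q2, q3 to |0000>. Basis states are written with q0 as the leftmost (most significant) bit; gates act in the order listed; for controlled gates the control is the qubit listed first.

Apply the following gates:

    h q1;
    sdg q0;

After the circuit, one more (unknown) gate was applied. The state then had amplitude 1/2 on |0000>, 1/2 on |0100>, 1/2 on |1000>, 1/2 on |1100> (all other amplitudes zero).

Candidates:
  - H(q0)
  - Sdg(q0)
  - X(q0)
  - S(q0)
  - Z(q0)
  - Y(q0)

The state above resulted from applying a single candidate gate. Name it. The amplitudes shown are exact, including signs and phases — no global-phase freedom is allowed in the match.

The applied gate was H(q0).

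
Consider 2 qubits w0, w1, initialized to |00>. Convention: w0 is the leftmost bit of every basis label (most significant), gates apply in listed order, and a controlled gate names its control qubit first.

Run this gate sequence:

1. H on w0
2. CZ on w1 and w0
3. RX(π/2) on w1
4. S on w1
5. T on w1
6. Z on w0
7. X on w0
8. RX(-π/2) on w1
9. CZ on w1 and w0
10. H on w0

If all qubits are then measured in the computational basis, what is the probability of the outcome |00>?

The probability of measuring |00> is 0.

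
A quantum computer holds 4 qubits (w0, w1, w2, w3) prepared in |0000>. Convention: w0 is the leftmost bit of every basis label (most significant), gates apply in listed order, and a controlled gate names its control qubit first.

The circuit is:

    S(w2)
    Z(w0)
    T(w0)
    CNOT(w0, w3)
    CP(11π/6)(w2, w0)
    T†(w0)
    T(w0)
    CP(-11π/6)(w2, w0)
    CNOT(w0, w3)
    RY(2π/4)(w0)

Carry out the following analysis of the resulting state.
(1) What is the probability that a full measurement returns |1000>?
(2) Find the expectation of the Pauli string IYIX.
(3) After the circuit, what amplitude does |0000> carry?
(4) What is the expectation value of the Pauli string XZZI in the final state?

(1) The probability of measuring |1000> is 1/2. Key observation: steps 4-9 multiply out to the identity, so the circuit reduces to the remaining gates.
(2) In the final state, IYIX has expectation 0.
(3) |0000> carries amplitude sqrt(2)/2 in the final state.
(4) The observable XZZI averages to 1.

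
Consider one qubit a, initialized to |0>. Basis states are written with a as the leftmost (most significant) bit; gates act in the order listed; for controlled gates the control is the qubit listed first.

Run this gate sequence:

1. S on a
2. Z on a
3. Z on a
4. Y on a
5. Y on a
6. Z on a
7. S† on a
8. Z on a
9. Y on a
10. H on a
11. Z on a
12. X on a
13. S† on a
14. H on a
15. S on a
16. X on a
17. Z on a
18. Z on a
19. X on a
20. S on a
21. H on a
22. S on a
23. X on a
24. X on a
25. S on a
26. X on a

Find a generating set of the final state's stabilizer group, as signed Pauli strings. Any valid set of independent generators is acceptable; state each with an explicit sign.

The stabilizer group can be generated by +Y, among other valid generating sets.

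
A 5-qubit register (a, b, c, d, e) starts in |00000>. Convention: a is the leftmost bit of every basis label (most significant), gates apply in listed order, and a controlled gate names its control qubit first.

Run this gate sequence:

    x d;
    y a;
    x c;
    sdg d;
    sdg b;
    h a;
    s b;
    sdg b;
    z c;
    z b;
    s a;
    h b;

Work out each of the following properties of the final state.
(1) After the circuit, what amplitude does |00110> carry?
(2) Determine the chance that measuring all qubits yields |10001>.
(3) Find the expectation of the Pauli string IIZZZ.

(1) |00110> carries amplitude -1/2 in the final state.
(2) Outcome |10001> occurs with probability 0.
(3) The expectation value of IIZZZ is 1.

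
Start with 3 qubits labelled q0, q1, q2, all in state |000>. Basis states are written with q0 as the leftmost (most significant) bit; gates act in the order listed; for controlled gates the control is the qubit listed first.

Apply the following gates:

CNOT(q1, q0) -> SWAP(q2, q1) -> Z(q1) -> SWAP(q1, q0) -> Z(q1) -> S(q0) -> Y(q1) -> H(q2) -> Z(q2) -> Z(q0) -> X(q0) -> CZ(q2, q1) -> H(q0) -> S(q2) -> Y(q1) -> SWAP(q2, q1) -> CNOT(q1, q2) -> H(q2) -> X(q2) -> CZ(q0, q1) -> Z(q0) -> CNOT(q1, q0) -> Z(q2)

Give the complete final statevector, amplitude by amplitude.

After the circuit, the state carries amplitude sqrt(2)/4 on |000>, -sqrt(2)/4 on |001>, sqrt(2)*I/4 on |010>, sqrt(2)*I/4 on |011>, sqrt(2)/4 on |100>, -sqrt(2)/4 on |101>, -sqrt(2)*I/4 on |110>, -sqrt(2)*I/4 on |111>.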